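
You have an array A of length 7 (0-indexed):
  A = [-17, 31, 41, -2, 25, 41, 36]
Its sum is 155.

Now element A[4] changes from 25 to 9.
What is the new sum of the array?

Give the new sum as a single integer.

Old value at index 4: 25
New value at index 4: 9
Delta = 9 - 25 = -16
New sum = old_sum + delta = 155 + (-16) = 139

Answer: 139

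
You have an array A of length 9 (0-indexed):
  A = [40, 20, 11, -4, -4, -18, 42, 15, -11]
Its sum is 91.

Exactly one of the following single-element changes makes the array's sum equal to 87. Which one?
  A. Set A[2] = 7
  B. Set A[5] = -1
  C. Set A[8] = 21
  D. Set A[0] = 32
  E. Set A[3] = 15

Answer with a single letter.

Answer: A

Derivation:
Option A: A[2] 11->7, delta=-4, new_sum=91+(-4)=87 <-- matches target
Option B: A[5] -18->-1, delta=17, new_sum=91+(17)=108
Option C: A[8] -11->21, delta=32, new_sum=91+(32)=123
Option D: A[0] 40->32, delta=-8, new_sum=91+(-8)=83
Option E: A[3] -4->15, delta=19, new_sum=91+(19)=110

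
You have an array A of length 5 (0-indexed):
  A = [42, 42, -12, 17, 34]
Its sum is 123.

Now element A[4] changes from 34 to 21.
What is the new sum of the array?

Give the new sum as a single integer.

Answer: 110

Derivation:
Old value at index 4: 34
New value at index 4: 21
Delta = 21 - 34 = -13
New sum = old_sum + delta = 123 + (-13) = 110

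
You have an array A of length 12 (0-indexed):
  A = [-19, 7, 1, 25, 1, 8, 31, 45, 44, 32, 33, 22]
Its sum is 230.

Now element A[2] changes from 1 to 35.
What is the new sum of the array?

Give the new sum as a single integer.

Old value at index 2: 1
New value at index 2: 35
Delta = 35 - 1 = 34
New sum = old_sum + delta = 230 + (34) = 264

Answer: 264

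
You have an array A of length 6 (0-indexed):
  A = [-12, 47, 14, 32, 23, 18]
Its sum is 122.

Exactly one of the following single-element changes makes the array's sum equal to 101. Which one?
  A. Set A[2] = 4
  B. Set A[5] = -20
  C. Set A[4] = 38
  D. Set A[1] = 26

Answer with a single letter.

Answer: D

Derivation:
Option A: A[2] 14->4, delta=-10, new_sum=122+(-10)=112
Option B: A[5] 18->-20, delta=-38, new_sum=122+(-38)=84
Option C: A[4] 23->38, delta=15, new_sum=122+(15)=137
Option D: A[1] 47->26, delta=-21, new_sum=122+(-21)=101 <-- matches target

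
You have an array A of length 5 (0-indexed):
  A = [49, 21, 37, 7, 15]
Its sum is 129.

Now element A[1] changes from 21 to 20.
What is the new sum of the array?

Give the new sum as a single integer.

Old value at index 1: 21
New value at index 1: 20
Delta = 20 - 21 = -1
New sum = old_sum + delta = 129 + (-1) = 128

Answer: 128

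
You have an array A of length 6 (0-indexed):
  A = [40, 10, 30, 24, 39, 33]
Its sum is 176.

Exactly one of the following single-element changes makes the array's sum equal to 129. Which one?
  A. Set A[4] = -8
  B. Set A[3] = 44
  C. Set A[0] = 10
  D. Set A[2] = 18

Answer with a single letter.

Option A: A[4] 39->-8, delta=-47, new_sum=176+(-47)=129 <-- matches target
Option B: A[3] 24->44, delta=20, new_sum=176+(20)=196
Option C: A[0] 40->10, delta=-30, new_sum=176+(-30)=146
Option D: A[2] 30->18, delta=-12, new_sum=176+(-12)=164

Answer: A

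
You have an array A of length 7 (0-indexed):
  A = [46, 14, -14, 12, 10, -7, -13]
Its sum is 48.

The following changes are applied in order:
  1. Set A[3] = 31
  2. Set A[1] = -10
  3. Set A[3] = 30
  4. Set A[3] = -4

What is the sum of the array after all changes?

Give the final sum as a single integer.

Answer: 8

Derivation:
Initial sum: 48
Change 1: A[3] 12 -> 31, delta = 19, sum = 67
Change 2: A[1] 14 -> -10, delta = -24, sum = 43
Change 3: A[3] 31 -> 30, delta = -1, sum = 42
Change 4: A[3] 30 -> -4, delta = -34, sum = 8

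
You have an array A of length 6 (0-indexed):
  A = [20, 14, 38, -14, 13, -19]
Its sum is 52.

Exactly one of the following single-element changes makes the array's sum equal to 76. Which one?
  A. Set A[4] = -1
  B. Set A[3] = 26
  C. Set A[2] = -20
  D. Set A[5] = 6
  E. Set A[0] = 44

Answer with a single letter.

Answer: E

Derivation:
Option A: A[4] 13->-1, delta=-14, new_sum=52+(-14)=38
Option B: A[3] -14->26, delta=40, new_sum=52+(40)=92
Option C: A[2] 38->-20, delta=-58, new_sum=52+(-58)=-6
Option D: A[5] -19->6, delta=25, new_sum=52+(25)=77
Option E: A[0] 20->44, delta=24, new_sum=52+(24)=76 <-- matches target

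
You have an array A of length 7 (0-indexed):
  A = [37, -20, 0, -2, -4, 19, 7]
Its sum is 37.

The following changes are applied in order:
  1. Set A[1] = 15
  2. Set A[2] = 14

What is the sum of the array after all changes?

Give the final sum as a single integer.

Initial sum: 37
Change 1: A[1] -20 -> 15, delta = 35, sum = 72
Change 2: A[2] 0 -> 14, delta = 14, sum = 86

Answer: 86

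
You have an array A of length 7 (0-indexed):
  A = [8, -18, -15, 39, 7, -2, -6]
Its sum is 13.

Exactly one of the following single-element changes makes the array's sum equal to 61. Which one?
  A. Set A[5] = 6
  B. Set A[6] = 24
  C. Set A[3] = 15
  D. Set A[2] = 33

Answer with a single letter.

Answer: D

Derivation:
Option A: A[5] -2->6, delta=8, new_sum=13+(8)=21
Option B: A[6] -6->24, delta=30, new_sum=13+(30)=43
Option C: A[3] 39->15, delta=-24, new_sum=13+(-24)=-11
Option D: A[2] -15->33, delta=48, new_sum=13+(48)=61 <-- matches target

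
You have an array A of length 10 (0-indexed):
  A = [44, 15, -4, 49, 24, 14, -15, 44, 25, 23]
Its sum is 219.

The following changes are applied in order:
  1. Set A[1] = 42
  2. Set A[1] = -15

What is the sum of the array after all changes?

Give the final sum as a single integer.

Initial sum: 219
Change 1: A[1] 15 -> 42, delta = 27, sum = 246
Change 2: A[1] 42 -> -15, delta = -57, sum = 189

Answer: 189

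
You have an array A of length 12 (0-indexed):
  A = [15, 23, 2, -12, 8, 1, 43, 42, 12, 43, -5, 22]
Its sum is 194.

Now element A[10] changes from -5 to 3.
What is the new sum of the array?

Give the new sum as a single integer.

Answer: 202

Derivation:
Old value at index 10: -5
New value at index 10: 3
Delta = 3 - -5 = 8
New sum = old_sum + delta = 194 + (8) = 202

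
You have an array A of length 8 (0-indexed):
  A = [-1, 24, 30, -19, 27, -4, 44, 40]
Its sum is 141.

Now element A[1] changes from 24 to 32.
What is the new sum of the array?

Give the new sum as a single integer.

Answer: 149

Derivation:
Old value at index 1: 24
New value at index 1: 32
Delta = 32 - 24 = 8
New sum = old_sum + delta = 141 + (8) = 149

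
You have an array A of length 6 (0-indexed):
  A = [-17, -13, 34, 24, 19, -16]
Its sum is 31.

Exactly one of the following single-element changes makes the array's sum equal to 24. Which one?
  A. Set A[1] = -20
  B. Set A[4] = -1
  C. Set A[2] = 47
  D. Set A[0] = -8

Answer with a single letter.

Option A: A[1] -13->-20, delta=-7, new_sum=31+(-7)=24 <-- matches target
Option B: A[4] 19->-1, delta=-20, new_sum=31+(-20)=11
Option C: A[2] 34->47, delta=13, new_sum=31+(13)=44
Option D: A[0] -17->-8, delta=9, new_sum=31+(9)=40

Answer: A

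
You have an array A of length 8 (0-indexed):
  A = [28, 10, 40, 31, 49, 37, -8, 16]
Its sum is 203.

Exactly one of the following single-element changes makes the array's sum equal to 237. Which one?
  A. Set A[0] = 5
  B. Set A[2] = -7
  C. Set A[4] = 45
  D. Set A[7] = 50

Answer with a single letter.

Option A: A[0] 28->5, delta=-23, new_sum=203+(-23)=180
Option B: A[2] 40->-7, delta=-47, new_sum=203+(-47)=156
Option C: A[4] 49->45, delta=-4, new_sum=203+(-4)=199
Option D: A[7] 16->50, delta=34, new_sum=203+(34)=237 <-- matches target

Answer: D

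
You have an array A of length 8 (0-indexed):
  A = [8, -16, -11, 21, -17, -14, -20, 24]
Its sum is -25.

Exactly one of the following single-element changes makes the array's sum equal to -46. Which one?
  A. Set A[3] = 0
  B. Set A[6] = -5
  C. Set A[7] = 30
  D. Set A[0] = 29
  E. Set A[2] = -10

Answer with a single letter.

Answer: A

Derivation:
Option A: A[3] 21->0, delta=-21, new_sum=-25+(-21)=-46 <-- matches target
Option B: A[6] -20->-5, delta=15, new_sum=-25+(15)=-10
Option C: A[7] 24->30, delta=6, new_sum=-25+(6)=-19
Option D: A[0] 8->29, delta=21, new_sum=-25+(21)=-4
Option E: A[2] -11->-10, delta=1, new_sum=-25+(1)=-24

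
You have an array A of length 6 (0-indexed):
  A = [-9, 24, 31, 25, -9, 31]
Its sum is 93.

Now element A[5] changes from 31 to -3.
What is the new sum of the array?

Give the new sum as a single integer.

Old value at index 5: 31
New value at index 5: -3
Delta = -3 - 31 = -34
New sum = old_sum + delta = 93 + (-34) = 59

Answer: 59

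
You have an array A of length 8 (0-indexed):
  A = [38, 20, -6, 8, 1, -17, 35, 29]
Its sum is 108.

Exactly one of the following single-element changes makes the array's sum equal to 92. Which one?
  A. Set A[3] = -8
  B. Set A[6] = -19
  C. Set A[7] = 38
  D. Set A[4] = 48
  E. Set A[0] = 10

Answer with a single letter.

Answer: A

Derivation:
Option A: A[3] 8->-8, delta=-16, new_sum=108+(-16)=92 <-- matches target
Option B: A[6] 35->-19, delta=-54, new_sum=108+(-54)=54
Option C: A[7] 29->38, delta=9, new_sum=108+(9)=117
Option D: A[4] 1->48, delta=47, new_sum=108+(47)=155
Option E: A[0] 38->10, delta=-28, new_sum=108+(-28)=80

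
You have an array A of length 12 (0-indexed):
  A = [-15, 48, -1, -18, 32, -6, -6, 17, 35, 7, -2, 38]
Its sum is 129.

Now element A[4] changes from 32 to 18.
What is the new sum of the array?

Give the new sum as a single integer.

Old value at index 4: 32
New value at index 4: 18
Delta = 18 - 32 = -14
New sum = old_sum + delta = 129 + (-14) = 115

Answer: 115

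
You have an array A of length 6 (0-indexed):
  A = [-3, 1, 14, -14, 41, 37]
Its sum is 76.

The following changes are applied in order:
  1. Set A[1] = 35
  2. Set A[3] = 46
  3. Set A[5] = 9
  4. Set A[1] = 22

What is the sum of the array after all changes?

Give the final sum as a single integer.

Answer: 129

Derivation:
Initial sum: 76
Change 1: A[1] 1 -> 35, delta = 34, sum = 110
Change 2: A[3] -14 -> 46, delta = 60, sum = 170
Change 3: A[5] 37 -> 9, delta = -28, sum = 142
Change 4: A[1] 35 -> 22, delta = -13, sum = 129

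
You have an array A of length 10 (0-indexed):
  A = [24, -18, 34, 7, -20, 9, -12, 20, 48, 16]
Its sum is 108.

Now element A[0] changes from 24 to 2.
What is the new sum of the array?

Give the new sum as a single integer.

Answer: 86

Derivation:
Old value at index 0: 24
New value at index 0: 2
Delta = 2 - 24 = -22
New sum = old_sum + delta = 108 + (-22) = 86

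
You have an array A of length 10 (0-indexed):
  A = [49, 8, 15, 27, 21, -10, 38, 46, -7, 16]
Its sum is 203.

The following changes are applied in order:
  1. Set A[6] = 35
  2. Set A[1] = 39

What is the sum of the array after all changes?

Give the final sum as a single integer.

Initial sum: 203
Change 1: A[6] 38 -> 35, delta = -3, sum = 200
Change 2: A[1] 8 -> 39, delta = 31, sum = 231

Answer: 231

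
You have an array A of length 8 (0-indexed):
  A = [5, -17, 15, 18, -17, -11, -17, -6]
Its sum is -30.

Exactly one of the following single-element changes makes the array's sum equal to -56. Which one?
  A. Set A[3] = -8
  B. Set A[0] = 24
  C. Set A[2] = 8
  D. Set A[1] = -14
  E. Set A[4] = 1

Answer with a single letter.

Answer: A

Derivation:
Option A: A[3] 18->-8, delta=-26, new_sum=-30+(-26)=-56 <-- matches target
Option B: A[0] 5->24, delta=19, new_sum=-30+(19)=-11
Option C: A[2] 15->8, delta=-7, new_sum=-30+(-7)=-37
Option D: A[1] -17->-14, delta=3, new_sum=-30+(3)=-27
Option E: A[4] -17->1, delta=18, new_sum=-30+(18)=-12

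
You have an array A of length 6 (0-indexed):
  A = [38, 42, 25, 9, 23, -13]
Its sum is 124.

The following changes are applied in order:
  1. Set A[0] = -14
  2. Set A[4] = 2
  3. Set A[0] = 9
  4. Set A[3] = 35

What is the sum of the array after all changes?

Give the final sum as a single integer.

Initial sum: 124
Change 1: A[0] 38 -> -14, delta = -52, sum = 72
Change 2: A[4] 23 -> 2, delta = -21, sum = 51
Change 3: A[0] -14 -> 9, delta = 23, sum = 74
Change 4: A[3] 9 -> 35, delta = 26, sum = 100

Answer: 100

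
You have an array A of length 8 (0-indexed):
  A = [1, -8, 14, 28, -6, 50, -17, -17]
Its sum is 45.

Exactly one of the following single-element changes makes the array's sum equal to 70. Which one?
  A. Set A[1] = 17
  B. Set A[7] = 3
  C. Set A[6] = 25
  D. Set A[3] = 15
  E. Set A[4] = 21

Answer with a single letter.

Answer: A

Derivation:
Option A: A[1] -8->17, delta=25, new_sum=45+(25)=70 <-- matches target
Option B: A[7] -17->3, delta=20, new_sum=45+(20)=65
Option C: A[6] -17->25, delta=42, new_sum=45+(42)=87
Option D: A[3] 28->15, delta=-13, new_sum=45+(-13)=32
Option E: A[4] -6->21, delta=27, new_sum=45+(27)=72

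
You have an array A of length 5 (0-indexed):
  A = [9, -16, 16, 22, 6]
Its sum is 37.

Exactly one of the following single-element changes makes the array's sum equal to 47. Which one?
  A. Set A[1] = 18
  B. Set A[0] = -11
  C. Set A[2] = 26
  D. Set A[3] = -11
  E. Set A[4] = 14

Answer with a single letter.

Answer: C

Derivation:
Option A: A[1] -16->18, delta=34, new_sum=37+(34)=71
Option B: A[0] 9->-11, delta=-20, new_sum=37+(-20)=17
Option C: A[2] 16->26, delta=10, new_sum=37+(10)=47 <-- matches target
Option D: A[3] 22->-11, delta=-33, new_sum=37+(-33)=4
Option E: A[4] 6->14, delta=8, new_sum=37+(8)=45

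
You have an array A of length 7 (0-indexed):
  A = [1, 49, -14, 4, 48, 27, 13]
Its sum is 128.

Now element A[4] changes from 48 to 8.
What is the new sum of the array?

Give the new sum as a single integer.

Answer: 88

Derivation:
Old value at index 4: 48
New value at index 4: 8
Delta = 8 - 48 = -40
New sum = old_sum + delta = 128 + (-40) = 88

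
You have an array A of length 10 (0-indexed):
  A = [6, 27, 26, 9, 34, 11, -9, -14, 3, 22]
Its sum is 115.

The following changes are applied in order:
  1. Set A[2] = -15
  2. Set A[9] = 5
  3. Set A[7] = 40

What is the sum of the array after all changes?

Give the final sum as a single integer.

Initial sum: 115
Change 1: A[2] 26 -> -15, delta = -41, sum = 74
Change 2: A[9] 22 -> 5, delta = -17, sum = 57
Change 3: A[7] -14 -> 40, delta = 54, sum = 111

Answer: 111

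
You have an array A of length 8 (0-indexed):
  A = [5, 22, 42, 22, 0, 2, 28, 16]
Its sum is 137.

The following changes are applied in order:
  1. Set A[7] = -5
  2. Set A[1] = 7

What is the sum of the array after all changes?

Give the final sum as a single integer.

Answer: 101

Derivation:
Initial sum: 137
Change 1: A[7] 16 -> -5, delta = -21, sum = 116
Change 2: A[1] 22 -> 7, delta = -15, sum = 101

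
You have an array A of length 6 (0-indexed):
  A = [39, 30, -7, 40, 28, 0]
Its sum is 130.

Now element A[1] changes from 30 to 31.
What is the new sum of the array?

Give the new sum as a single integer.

Old value at index 1: 30
New value at index 1: 31
Delta = 31 - 30 = 1
New sum = old_sum + delta = 130 + (1) = 131

Answer: 131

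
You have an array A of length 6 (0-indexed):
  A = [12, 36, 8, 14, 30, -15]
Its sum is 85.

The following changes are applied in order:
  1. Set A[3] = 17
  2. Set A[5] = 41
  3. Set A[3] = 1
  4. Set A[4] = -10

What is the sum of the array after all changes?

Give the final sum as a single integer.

Initial sum: 85
Change 1: A[3] 14 -> 17, delta = 3, sum = 88
Change 2: A[5] -15 -> 41, delta = 56, sum = 144
Change 3: A[3] 17 -> 1, delta = -16, sum = 128
Change 4: A[4] 30 -> -10, delta = -40, sum = 88

Answer: 88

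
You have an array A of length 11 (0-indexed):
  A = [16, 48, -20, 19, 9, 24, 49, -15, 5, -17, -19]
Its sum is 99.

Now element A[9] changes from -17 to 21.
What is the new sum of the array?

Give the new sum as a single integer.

Old value at index 9: -17
New value at index 9: 21
Delta = 21 - -17 = 38
New sum = old_sum + delta = 99 + (38) = 137

Answer: 137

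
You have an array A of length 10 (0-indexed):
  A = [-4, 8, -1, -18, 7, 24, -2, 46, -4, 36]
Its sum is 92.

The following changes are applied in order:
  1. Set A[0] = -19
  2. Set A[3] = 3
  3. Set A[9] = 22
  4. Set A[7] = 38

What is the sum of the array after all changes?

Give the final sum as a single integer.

Initial sum: 92
Change 1: A[0] -4 -> -19, delta = -15, sum = 77
Change 2: A[3] -18 -> 3, delta = 21, sum = 98
Change 3: A[9] 36 -> 22, delta = -14, sum = 84
Change 4: A[7] 46 -> 38, delta = -8, sum = 76

Answer: 76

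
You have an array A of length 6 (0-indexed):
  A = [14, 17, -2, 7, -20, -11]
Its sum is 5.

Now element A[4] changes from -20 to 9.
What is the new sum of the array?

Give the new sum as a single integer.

Answer: 34

Derivation:
Old value at index 4: -20
New value at index 4: 9
Delta = 9 - -20 = 29
New sum = old_sum + delta = 5 + (29) = 34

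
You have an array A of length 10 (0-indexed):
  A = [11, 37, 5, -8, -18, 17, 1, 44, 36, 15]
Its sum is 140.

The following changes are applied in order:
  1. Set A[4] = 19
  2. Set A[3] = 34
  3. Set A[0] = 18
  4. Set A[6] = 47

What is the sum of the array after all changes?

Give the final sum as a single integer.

Answer: 272

Derivation:
Initial sum: 140
Change 1: A[4] -18 -> 19, delta = 37, sum = 177
Change 2: A[3] -8 -> 34, delta = 42, sum = 219
Change 3: A[0] 11 -> 18, delta = 7, sum = 226
Change 4: A[6] 1 -> 47, delta = 46, sum = 272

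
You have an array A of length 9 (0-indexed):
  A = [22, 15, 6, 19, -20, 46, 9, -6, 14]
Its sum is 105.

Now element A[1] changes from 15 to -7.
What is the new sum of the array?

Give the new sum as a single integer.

Old value at index 1: 15
New value at index 1: -7
Delta = -7 - 15 = -22
New sum = old_sum + delta = 105 + (-22) = 83

Answer: 83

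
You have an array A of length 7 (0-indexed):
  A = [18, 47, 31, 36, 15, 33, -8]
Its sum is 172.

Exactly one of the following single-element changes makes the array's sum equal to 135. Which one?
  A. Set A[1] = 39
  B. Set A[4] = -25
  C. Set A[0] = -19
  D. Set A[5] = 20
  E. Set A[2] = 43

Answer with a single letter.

Option A: A[1] 47->39, delta=-8, new_sum=172+(-8)=164
Option B: A[4] 15->-25, delta=-40, new_sum=172+(-40)=132
Option C: A[0] 18->-19, delta=-37, new_sum=172+(-37)=135 <-- matches target
Option D: A[5] 33->20, delta=-13, new_sum=172+(-13)=159
Option E: A[2] 31->43, delta=12, new_sum=172+(12)=184

Answer: C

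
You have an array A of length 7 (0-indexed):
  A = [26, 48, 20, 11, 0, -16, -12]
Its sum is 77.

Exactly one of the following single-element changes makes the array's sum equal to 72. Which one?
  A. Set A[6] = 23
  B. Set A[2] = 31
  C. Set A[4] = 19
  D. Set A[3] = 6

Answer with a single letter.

Answer: D

Derivation:
Option A: A[6] -12->23, delta=35, new_sum=77+(35)=112
Option B: A[2] 20->31, delta=11, new_sum=77+(11)=88
Option C: A[4] 0->19, delta=19, new_sum=77+(19)=96
Option D: A[3] 11->6, delta=-5, new_sum=77+(-5)=72 <-- matches target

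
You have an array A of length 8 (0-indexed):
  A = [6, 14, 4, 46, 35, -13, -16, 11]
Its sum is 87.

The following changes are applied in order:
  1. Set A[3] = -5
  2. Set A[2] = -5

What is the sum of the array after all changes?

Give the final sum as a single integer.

Answer: 27

Derivation:
Initial sum: 87
Change 1: A[3] 46 -> -5, delta = -51, sum = 36
Change 2: A[2] 4 -> -5, delta = -9, sum = 27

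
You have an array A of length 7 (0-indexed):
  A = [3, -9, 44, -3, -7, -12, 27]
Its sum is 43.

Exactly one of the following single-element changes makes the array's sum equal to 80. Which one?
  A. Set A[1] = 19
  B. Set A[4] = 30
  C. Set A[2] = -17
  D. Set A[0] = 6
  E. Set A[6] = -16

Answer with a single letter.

Answer: B

Derivation:
Option A: A[1] -9->19, delta=28, new_sum=43+(28)=71
Option B: A[4] -7->30, delta=37, new_sum=43+(37)=80 <-- matches target
Option C: A[2] 44->-17, delta=-61, new_sum=43+(-61)=-18
Option D: A[0] 3->6, delta=3, new_sum=43+(3)=46
Option E: A[6] 27->-16, delta=-43, new_sum=43+(-43)=0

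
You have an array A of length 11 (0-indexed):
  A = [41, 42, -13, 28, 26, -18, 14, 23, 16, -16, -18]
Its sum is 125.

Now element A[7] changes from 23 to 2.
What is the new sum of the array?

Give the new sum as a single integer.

Answer: 104

Derivation:
Old value at index 7: 23
New value at index 7: 2
Delta = 2 - 23 = -21
New sum = old_sum + delta = 125 + (-21) = 104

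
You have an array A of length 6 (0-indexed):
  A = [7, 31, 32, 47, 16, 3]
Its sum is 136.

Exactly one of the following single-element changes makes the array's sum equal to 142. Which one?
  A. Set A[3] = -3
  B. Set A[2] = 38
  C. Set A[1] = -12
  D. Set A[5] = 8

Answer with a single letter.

Option A: A[3] 47->-3, delta=-50, new_sum=136+(-50)=86
Option B: A[2] 32->38, delta=6, new_sum=136+(6)=142 <-- matches target
Option C: A[1] 31->-12, delta=-43, new_sum=136+(-43)=93
Option D: A[5] 3->8, delta=5, new_sum=136+(5)=141

Answer: B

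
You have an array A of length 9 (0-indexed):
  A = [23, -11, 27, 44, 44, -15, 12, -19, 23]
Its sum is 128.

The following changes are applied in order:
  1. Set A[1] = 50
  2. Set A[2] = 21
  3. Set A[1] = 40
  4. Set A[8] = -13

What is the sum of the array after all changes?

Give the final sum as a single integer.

Initial sum: 128
Change 1: A[1] -11 -> 50, delta = 61, sum = 189
Change 2: A[2] 27 -> 21, delta = -6, sum = 183
Change 3: A[1] 50 -> 40, delta = -10, sum = 173
Change 4: A[8] 23 -> -13, delta = -36, sum = 137

Answer: 137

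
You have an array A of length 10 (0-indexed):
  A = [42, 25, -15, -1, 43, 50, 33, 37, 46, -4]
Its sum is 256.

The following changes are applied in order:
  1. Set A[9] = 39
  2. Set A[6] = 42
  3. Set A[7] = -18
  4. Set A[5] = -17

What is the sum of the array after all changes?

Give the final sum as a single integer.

Answer: 186

Derivation:
Initial sum: 256
Change 1: A[9] -4 -> 39, delta = 43, sum = 299
Change 2: A[6] 33 -> 42, delta = 9, sum = 308
Change 3: A[7] 37 -> -18, delta = -55, sum = 253
Change 4: A[5] 50 -> -17, delta = -67, sum = 186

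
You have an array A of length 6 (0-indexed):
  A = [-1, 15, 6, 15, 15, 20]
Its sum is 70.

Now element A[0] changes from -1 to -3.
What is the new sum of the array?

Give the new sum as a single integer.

Old value at index 0: -1
New value at index 0: -3
Delta = -3 - -1 = -2
New sum = old_sum + delta = 70 + (-2) = 68

Answer: 68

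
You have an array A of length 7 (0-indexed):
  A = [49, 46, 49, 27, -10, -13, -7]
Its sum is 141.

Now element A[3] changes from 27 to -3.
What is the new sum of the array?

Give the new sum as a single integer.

Old value at index 3: 27
New value at index 3: -3
Delta = -3 - 27 = -30
New sum = old_sum + delta = 141 + (-30) = 111

Answer: 111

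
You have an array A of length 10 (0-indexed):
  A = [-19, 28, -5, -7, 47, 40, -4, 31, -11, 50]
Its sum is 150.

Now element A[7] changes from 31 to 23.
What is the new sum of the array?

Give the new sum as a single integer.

Answer: 142

Derivation:
Old value at index 7: 31
New value at index 7: 23
Delta = 23 - 31 = -8
New sum = old_sum + delta = 150 + (-8) = 142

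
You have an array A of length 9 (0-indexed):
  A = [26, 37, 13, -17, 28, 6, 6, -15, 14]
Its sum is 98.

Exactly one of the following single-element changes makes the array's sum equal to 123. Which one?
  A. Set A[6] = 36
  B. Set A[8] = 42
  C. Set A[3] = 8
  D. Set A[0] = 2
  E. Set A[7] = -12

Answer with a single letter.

Answer: C

Derivation:
Option A: A[6] 6->36, delta=30, new_sum=98+(30)=128
Option B: A[8] 14->42, delta=28, new_sum=98+(28)=126
Option C: A[3] -17->8, delta=25, new_sum=98+(25)=123 <-- matches target
Option D: A[0] 26->2, delta=-24, new_sum=98+(-24)=74
Option E: A[7] -15->-12, delta=3, new_sum=98+(3)=101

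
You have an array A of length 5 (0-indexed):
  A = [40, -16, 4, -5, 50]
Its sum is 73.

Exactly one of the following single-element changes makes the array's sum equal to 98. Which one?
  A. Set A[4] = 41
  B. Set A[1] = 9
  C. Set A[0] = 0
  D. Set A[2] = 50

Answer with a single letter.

Answer: B

Derivation:
Option A: A[4] 50->41, delta=-9, new_sum=73+(-9)=64
Option B: A[1] -16->9, delta=25, new_sum=73+(25)=98 <-- matches target
Option C: A[0] 40->0, delta=-40, new_sum=73+(-40)=33
Option D: A[2] 4->50, delta=46, new_sum=73+(46)=119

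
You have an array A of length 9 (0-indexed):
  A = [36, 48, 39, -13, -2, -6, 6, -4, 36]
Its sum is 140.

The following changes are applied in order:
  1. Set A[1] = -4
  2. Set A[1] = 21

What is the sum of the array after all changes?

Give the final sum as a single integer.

Initial sum: 140
Change 1: A[1] 48 -> -4, delta = -52, sum = 88
Change 2: A[1] -4 -> 21, delta = 25, sum = 113

Answer: 113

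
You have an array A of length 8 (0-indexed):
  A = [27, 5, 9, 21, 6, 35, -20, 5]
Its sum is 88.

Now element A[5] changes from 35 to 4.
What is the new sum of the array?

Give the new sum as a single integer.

Old value at index 5: 35
New value at index 5: 4
Delta = 4 - 35 = -31
New sum = old_sum + delta = 88 + (-31) = 57

Answer: 57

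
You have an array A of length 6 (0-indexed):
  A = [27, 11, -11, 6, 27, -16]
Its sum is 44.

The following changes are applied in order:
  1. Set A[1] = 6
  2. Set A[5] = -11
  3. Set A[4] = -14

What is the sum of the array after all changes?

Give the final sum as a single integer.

Initial sum: 44
Change 1: A[1] 11 -> 6, delta = -5, sum = 39
Change 2: A[5] -16 -> -11, delta = 5, sum = 44
Change 3: A[4] 27 -> -14, delta = -41, sum = 3

Answer: 3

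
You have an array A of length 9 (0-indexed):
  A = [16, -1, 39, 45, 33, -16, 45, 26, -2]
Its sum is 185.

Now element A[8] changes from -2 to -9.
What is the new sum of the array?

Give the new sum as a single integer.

Old value at index 8: -2
New value at index 8: -9
Delta = -9 - -2 = -7
New sum = old_sum + delta = 185 + (-7) = 178

Answer: 178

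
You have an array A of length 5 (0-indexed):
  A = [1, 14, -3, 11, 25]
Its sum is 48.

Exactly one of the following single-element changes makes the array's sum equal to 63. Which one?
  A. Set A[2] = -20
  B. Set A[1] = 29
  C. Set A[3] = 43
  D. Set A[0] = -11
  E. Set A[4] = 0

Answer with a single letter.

Option A: A[2] -3->-20, delta=-17, new_sum=48+(-17)=31
Option B: A[1] 14->29, delta=15, new_sum=48+(15)=63 <-- matches target
Option C: A[3] 11->43, delta=32, new_sum=48+(32)=80
Option D: A[0] 1->-11, delta=-12, new_sum=48+(-12)=36
Option E: A[4] 25->0, delta=-25, new_sum=48+(-25)=23

Answer: B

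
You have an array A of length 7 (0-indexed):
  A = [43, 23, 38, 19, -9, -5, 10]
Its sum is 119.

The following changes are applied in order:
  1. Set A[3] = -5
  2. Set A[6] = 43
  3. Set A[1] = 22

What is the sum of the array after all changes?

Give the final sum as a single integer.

Initial sum: 119
Change 1: A[3] 19 -> -5, delta = -24, sum = 95
Change 2: A[6] 10 -> 43, delta = 33, sum = 128
Change 3: A[1] 23 -> 22, delta = -1, sum = 127

Answer: 127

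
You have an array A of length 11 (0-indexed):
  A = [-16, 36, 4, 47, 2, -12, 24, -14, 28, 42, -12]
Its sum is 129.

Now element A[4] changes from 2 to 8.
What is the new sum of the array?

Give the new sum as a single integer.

Answer: 135

Derivation:
Old value at index 4: 2
New value at index 4: 8
Delta = 8 - 2 = 6
New sum = old_sum + delta = 129 + (6) = 135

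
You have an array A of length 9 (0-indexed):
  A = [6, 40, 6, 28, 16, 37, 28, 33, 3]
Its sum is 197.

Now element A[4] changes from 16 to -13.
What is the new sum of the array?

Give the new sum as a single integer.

Answer: 168

Derivation:
Old value at index 4: 16
New value at index 4: -13
Delta = -13 - 16 = -29
New sum = old_sum + delta = 197 + (-29) = 168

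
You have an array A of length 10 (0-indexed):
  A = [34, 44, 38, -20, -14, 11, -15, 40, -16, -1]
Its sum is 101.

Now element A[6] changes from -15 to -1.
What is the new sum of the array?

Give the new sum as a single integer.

Answer: 115

Derivation:
Old value at index 6: -15
New value at index 6: -1
Delta = -1 - -15 = 14
New sum = old_sum + delta = 101 + (14) = 115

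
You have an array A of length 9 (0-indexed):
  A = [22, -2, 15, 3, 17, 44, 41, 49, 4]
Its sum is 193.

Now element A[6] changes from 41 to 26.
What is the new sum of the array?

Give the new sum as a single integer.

Answer: 178

Derivation:
Old value at index 6: 41
New value at index 6: 26
Delta = 26 - 41 = -15
New sum = old_sum + delta = 193 + (-15) = 178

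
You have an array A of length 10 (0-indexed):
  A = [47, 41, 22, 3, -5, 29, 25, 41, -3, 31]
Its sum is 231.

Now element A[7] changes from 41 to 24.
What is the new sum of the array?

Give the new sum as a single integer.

Old value at index 7: 41
New value at index 7: 24
Delta = 24 - 41 = -17
New sum = old_sum + delta = 231 + (-17) = 214

Answer: 214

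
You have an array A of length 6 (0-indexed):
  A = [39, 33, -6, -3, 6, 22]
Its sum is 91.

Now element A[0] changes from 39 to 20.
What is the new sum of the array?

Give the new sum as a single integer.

Answer: 72

Derivation:
Old value at index 0: 39
New value at index 0: 20
Delta = 20 - 39 = -19
New sum = old_sum + delta = 91 + (-19) = 72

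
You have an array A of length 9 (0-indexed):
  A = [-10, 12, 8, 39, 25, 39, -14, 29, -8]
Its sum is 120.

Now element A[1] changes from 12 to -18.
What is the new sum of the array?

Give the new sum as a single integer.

Answer: 90

Derivation:
Old value at index 1: 12
New value at index 1: -18
Delta = -18 - 12 = -30
New sum = old_sum + delta = 120 + (-30) = 90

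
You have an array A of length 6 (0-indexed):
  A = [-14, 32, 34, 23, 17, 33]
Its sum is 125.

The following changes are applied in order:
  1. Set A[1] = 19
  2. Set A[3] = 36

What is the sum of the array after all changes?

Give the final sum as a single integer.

Initial sum: 125
Change 1: A[1] 32 -> 19, delta = -13, sum = 112
Change 2: A[3] 23 -> 36, delta = 13, sum = 125

Answer: 125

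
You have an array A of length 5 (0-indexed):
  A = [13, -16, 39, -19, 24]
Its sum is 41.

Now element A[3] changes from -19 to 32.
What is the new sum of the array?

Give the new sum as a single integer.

Answer: 92

Derivation:
Old value at index 3: -19
New value at index 3: 32
Delta = 32 - -19 = 51
New sum = old_sum + delta = 41 + (51) = 92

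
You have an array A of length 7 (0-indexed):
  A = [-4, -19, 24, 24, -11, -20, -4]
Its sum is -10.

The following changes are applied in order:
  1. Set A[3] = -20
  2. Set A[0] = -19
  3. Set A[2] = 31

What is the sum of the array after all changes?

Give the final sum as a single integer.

Initial sum: -10
Change 1: A[3] 24 -> -20, delta = -44, sum = -54
Change 2: A[0] -4 -> -19, delta = -15, sum = -69
Change 3: A[2] 24 -> 31, delta = 7, sum = -62

Answer: -62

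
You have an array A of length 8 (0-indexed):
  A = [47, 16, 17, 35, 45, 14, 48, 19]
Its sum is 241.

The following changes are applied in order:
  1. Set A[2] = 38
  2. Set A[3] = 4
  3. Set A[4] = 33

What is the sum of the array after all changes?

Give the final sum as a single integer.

Answer: 219

Derivation:
Initial sum: 241
Change 1: A[2] 17 -> 38, delta = 21, sum = 262
Change 2: A[3] 35 -> 4, delta = -31, sum = 231
Change 3: A[4] 45 -> 33, delta = -12, sum = 219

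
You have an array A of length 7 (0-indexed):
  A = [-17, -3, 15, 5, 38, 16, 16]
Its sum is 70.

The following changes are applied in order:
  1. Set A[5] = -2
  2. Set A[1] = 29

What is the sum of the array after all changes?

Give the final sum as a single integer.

Answer: 84

Derivation:
Initial sum: 70
Change 1: A[5] 16 -> -2, delta = -18, sum = 52
Change 2: A[1] -3 -> 29, delta = 32, sum = 84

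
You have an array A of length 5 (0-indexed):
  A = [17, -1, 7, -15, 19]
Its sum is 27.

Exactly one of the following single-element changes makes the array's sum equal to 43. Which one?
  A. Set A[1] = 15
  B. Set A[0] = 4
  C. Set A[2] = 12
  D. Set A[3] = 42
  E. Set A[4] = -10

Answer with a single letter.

Option A: A[1] -1->15, delta=16, new_sum=27+(16)=43 <-- matches target
Option B: A[0] 17->4, delta=-13, new_sum=27+(-13)=14
Option C: A[2] 7->12, delta=5, new_sum=27+(5)=32
Option D: A[3] -15->42, delta=57, new_sum=27+(57)=84
Option E: A[4] 19->-10, delta=-29, new_sum=27+(-29)=-2

Answer: A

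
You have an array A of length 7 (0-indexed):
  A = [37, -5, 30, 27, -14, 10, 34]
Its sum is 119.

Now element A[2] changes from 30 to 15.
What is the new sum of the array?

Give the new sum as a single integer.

Answer: 104

Derivation:
Old value at index 2: 30
New value at index 2: 15
Delta = 15 - 30 = -15
New sum = old_sum + delta = 119 + (-15) = 104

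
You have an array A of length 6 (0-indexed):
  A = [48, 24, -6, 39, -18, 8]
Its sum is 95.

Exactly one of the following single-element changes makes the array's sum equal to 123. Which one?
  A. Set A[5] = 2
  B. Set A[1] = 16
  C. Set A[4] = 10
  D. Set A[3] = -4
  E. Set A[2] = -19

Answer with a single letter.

Answer: C

Derivation:
Option A: A[5] 8->2, delta=-6, new_sum=95+(-6)=89
Option B: A[1] 24->16, delta=-8, new_sum=95+(-8)=87
Option C: A[4] -18->10, delta=28, new_sum=95+(28)=123 <-- matches target
Option D: A[3] 39->-4, delta=-43, new_sum=95+(-43)=52
Option E: A[2] -6->-19, delta=-13, new_sum=95+(-13)=82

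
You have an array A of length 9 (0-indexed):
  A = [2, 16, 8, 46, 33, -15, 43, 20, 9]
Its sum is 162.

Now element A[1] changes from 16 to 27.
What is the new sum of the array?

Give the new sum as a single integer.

Old value at index 1: 16
New value at index 1: 27
Delta = 27 - 16 = 11
New sum = old_sum + delta = 162 + (11) = 173

Answer: 173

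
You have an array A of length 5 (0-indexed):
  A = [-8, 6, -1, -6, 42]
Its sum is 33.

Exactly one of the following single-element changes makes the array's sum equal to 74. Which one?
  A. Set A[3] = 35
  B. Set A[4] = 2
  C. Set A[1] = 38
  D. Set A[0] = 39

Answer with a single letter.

Answer: A

Derivation:
Option A: A[3] -6->35, delta=41, new_sum=33+(41)=74 <-- matches target
Option B: A[4] 42->2, delta=-40, new_sum=33+(-40)=-7
Option C: A[1] 6->38, delta=32, new_sum=33+(32)=65
Option D: A[0] -8->39, delta=47, new_sum=33+(47)=80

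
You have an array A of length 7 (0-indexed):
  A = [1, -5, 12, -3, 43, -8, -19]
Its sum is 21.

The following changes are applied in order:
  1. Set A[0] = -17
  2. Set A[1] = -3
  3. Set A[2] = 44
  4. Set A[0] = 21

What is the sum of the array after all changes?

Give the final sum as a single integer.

Answer: 75

Derivation:
Initial sum: 21
Change 1: A[0] 1 -> -17, delta = -18, sum = 3
Change 2: A[1] -5 -> -3, delta = 2, sum = 5
Change 3: A[2] 12 -> 44, delta = 32, sum = 37
Change 4: A[0] -17 -> 21, delta = 38, sum = 75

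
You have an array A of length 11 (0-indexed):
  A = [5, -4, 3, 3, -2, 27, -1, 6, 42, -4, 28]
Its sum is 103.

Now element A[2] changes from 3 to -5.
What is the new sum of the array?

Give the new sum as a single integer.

Old value at index 2: 3
New value at index 2: -5
Delta = -5 - 3 = -8
New sum = old_sum + delta = 103 + (-8) = 95

Answer: 95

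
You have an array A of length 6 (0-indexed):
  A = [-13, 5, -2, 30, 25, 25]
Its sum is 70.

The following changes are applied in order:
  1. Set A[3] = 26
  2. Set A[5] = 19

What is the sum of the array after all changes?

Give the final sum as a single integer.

Answer: 60

Derivation:
Initial sum: 70
Change 1: A[3] 30 -> 26, delta = -4, sum = 66
Change 2: A[5] 25 -> 19, delta = -6, sum = 60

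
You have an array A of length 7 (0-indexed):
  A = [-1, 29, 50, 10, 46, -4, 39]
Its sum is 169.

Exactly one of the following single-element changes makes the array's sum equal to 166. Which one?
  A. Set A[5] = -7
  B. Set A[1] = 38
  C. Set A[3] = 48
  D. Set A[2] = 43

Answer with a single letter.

Answer: A

Derivation:
Option A: A[5] -4->-7, delta=-3, new_sum=169+(-3)=166 <-- matches target
Option B: A[1] 29->38, delta=9, new_sum=169+(9)=178
Option C: A[3] 10->48, delta=38, new_sum=169+(38)=207
Option D: A[2] 50->43, delta=-7, new_sum=169+(-7)=162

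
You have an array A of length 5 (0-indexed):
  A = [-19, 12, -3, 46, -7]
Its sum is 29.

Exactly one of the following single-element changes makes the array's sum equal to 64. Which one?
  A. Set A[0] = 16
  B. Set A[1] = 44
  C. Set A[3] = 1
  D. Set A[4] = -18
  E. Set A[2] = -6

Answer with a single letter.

Option A: A[0] -19->16, delta=35, new_sum=29+(35)=64 <-- matches target
Option B: A[1] 12->44, delta=32, new_sum=29+(32)=61
Option C: A[3] 46->1, delta=-45, new_sum=29+(-45)=-16
Option D: A[4] -7->-18, delta=-11, new_sum=29+(-11)=18
Option E: A[2] -3->-6, delta=-3, new_sum=29+(-3)=26

Answer: A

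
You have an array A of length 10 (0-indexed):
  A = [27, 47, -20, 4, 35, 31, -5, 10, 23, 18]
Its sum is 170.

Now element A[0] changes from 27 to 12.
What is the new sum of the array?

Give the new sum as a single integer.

Old value at index 0: 27
New value at index 0: 12
Delta = 12 - 27 = -15
New sum = old_sum + delta = 170 + (-15) = 155

Answer: 155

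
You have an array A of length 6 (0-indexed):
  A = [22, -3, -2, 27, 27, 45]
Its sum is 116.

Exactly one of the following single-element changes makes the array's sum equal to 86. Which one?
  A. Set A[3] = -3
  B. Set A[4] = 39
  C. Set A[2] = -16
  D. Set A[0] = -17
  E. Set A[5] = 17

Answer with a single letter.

Option A: A[3] 27->-3, delta=-30, new_sum=116+(-30)=86 <-- matches target
Option B: A[4] 27->39, delta=12, new_sum=116+(12)=128
Option C: A[2] -2->-16, delta=-14, new_sum=116+(-14)=102
Option D: A[0] 22->-17, delta=-39, new_sum=116+(-39)=77
Option E: A[5] 45->17, delta=-28, new_sum=116+(-28)=88

Answer: A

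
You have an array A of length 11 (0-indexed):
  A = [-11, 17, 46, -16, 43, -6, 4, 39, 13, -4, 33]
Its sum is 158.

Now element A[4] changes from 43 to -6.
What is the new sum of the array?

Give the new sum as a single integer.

Old value at index 4: 43
New value at index 4: -6
Delta = -6 - 43 = -49
New sum = old_sum + delta = 158 + (-49) = 109

Answer: 109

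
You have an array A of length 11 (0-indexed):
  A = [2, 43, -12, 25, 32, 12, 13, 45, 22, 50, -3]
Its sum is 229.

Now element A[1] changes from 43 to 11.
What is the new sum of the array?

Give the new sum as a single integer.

Old value at index 1: 43
New value at index 1: 11
Delta = 11 - 43 = -32
New sum = old_sum + delta = 229 + (-32) = 197

Answer: 197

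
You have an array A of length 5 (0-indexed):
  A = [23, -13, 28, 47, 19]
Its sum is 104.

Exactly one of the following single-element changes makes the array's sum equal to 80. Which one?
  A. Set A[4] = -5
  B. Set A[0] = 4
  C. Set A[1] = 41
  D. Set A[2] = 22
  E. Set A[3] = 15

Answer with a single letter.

Answer: A

Derivation:
Option A: A[4] 19->-5, delta=-24, new_sum=104+(-24)=80 <-- matches target
Option B: A[0] 23->4, delta=-19, new_sum=104+(-19)=85
Option C: A[1] -13->41, delta=54, new_sum=104+(54)=158
Option D: A[2] 28->22, delta=-6, new_sum=104+(-6)=98
Option E: A[3] 47->15, delta=-32, new_sum=104+(-32)=72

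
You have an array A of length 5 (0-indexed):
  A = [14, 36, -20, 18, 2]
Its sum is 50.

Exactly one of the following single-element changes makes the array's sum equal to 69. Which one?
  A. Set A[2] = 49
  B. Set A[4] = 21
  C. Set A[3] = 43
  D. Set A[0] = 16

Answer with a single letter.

Answer: B

Derivation:
Option A: A[2] -20->49, delta=69, new_sum=50+(69)=119
Option B: A[4] 2->21, delta=19, new_sum=50+(19)=69 <-- matches target
Option C: A[3] 18->43, delta=25, new_sum=50+(25)=75
Option D: A[0] 14->16, delta=2, new_sum=50+(2)=52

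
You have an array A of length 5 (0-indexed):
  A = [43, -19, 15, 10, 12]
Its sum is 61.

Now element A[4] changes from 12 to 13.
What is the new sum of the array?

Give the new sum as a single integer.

Old value at index 4: 12
New value at index 4: 13
Delta = 13 - 12 = 1
New sum = old_sum + delta = 61 + (1) = 62

Answer: 62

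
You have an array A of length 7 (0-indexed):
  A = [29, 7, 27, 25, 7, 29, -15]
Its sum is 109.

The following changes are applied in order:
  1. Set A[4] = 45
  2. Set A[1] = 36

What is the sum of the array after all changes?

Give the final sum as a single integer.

Initial sum: 109
Change 1: A[4] 7 -> 45, delta = 38, sum = 147
Change 2: A[1] 7 -> 36, delta = 29, sum = 176

Answer: 176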